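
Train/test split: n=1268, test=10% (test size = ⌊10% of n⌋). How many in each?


Test = ⌊1268·10/100⌋ = 126
Train = 1268 - 126 = 1142

Train: 1142, Test: 126


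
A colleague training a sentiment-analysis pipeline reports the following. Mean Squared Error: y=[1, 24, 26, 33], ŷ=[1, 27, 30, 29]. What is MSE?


Squared errors: (1-1)²=0, (24-27)²=9, (26-30)²=16, (33-29)²=16
Sum = 41
MSE = 41/4 = 41/4

41/4


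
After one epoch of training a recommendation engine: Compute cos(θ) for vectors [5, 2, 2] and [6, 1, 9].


A·B = 5·6 + 2·1 + 2·9 = 50
‖A‖ = √33 = 5.7446, ‖B‖ = √118 = 10.8628
cos = 50/(√33·√118) = 50/√3894 = 0.8013

0.8013


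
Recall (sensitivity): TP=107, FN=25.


Recall = TP/(TP+FN)
= 107/(107+25)
= 107/132 = 81.06%

81.06%


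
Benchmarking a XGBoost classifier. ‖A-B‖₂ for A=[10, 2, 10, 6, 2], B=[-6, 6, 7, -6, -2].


d = √((10+ 6)² + (2-6)² + (10-7)² + (6+ 6)² + (2+ 2)²)
  = √(256 + 16 + 9 + 144 + 16)
  = √441 = 21.0

21.0


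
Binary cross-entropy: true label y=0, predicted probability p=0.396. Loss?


BCE = -[y·ln(p) + (1-y)·ln(1-p)]
= -0 - 1·ln(1-0.396)
= -ln(0.604) = 0.5042

0.5042


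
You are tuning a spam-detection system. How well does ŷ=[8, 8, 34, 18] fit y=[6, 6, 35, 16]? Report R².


ȳ = 15.75
SS_res = Σ(y-ŷ)² = 13
SS_tot = Σ(y-ȳ)² = 560.75
R² = 1 - SS_res/SS_tot = 1 - 0.0232 = 0.9768

0.9768


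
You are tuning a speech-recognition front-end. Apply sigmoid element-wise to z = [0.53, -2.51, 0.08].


σ(0.53) = 1/(1+e^-0.53) = 0.6295
σ(-2.51) = 1/(1+e^2.51) = 0.0752
σ(0.08) = 1/(1+e^-0.08) = 0.52
result = [0.6295, 0.0752, 0.52]

[0.6295, 0.0752, 0.52]


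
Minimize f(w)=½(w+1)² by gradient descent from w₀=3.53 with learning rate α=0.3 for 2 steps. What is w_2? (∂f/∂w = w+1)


step 1: grad = 3.53+1 = 4.53; w = 3.53 - 0.3·(4.53) = 2.171
step 2: grad = 2.171+1 = 3.171; w = 2.171 - 0.3·(3.171) = 1.2197

1.2197


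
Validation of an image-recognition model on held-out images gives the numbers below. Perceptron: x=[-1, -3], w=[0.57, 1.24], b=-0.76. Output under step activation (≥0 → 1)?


z = (-1)·(0.57) + (-3)·(1.24) - 0.76
  = -5.05
step(z) = 0 (z<0)

0


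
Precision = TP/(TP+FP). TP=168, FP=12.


Precision = TP/(TP+FP)
= 168/(168+12)
= 168/180 = 93.33%

93.33%


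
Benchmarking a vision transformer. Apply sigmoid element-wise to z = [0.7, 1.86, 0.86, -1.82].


σ(0.7) = 1/(1+e^-0.7) = 0.6682
σ(1.86) = 1/(1+e^-1.86) = 0.8653
σ(0.86) = 1/(1+e^-0.86) = 0.7027
σ(-1.82) = 1/(1+e^1.82) = 0.1394
result = [0.6682, 0.8653, 0.7027, 0.1394]

[0.6682, 0.8653, 0.7027, 0.1394]


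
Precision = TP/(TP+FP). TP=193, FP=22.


Precision = TP/(TP+FP)
= 193/(193+22)
= 193/215 = 89.77%

89.77%


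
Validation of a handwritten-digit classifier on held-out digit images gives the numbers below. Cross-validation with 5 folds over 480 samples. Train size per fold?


Fold size = 480/5 = 96
Training per fold = 480 - 96 = 384

384


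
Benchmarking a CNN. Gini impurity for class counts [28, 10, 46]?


Probabilities: [28/84, 10/84, 46/84] ≈ [0.3333, 0.119, 0.5476]
Σpᵢ² = (784 + 100 + 2116)/84² = 3000/7056
Gini = 1 - Σpᵢ² = 1 - 3000/7056 = 0.5748

0.5748


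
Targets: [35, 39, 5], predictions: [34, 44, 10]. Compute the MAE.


Absolute errors: |35-34|=1, |39-44|=5, |5-10|=5
Sum = 11
MAE = 11/3 = 11/3

11/3


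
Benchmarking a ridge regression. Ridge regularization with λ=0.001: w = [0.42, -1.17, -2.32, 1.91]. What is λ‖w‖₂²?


‖w‖₂² = (0.42)² + (-1.17)² + (-2.32)² + (1.91)²
     = 0.1764 + 1.3689 + 5.3824 + 3.6481
     = 10.5758
λ·‖w‖₂² = 0.001·10.5758 = 0.010576

0.010576


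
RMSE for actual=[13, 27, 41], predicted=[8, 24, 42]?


MSE = 35/3 = 11.6667
RMSE = √(35/3) = 3.4157

3.4157


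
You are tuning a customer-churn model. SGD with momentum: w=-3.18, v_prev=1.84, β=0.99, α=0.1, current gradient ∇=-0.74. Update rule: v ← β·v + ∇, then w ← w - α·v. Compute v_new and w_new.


v_new = 0.99·1.84 - 0.74 = 1.8216 - 0.74 = 1.0816
w_new = -3.18 - 0.1·1.0816 = -3.18 - 0.10816 = -3.28816

v_new=1.0816, w_new=-3.28816


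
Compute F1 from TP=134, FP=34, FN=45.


Precision = 134/168 = 0.7976
Recall = 134/179 = 0.7486
F1 = 2·P·R/(P+R) = 2·TP/(2·TP+FP+FN) = 268/(268+34+45) = 268/347 = 0.7723

0.7723


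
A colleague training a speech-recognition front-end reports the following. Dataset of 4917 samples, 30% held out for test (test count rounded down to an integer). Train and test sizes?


Test = ⌊4917·30/100⌋ = 1475
Train = 4917 - 1475 = 3442

Train: 3442, Test: 1475


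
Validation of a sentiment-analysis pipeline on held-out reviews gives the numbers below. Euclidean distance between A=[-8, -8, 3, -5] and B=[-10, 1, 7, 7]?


d = √((-8+ 10)² + (-8-1)² + (3-7)² + (-5-7)²)
  = √(4 + 81 + 16 + 144)
  = √245 = 15.6525

15.6525


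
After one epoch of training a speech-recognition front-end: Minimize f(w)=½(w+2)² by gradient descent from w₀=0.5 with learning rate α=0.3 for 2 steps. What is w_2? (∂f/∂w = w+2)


step 1: grad = 0.5+2 = 2.5; w = 0.5 - 0.3·(2.5) = -0.25
step 2: grad = -0.25+2 = 1.75; w = -0.25 - 0.3·(1.75) = -0.775

-0.775


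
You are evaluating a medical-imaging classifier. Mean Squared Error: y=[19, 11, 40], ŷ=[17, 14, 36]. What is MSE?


Squared errors: (19-17)²=4, (11-14)²=9, (40-36)²=16
Sum = 29
MSE = 29/3 = 29/3

29/3


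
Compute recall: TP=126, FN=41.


Recall = TP/(TP+FN)
= 126/(126+41)
= 126/167 = 75.45%

75.45%


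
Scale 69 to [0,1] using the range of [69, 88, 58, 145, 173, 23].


min=23, max=173
(69-23)/(173-23) = 46/150 = 0.3067

0.3067


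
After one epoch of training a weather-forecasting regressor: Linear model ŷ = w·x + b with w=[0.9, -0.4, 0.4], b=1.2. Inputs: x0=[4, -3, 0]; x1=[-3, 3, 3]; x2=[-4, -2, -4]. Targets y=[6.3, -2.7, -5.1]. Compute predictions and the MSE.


ŷ0 = (0.9)·(4) + (-0.4)·(-3) + (0.4)·(0) + 1.2 = 6.0
ŷ1 = (0.9)·(-3) + (-0.4)·(3) + (0.4)·(3) + 1.2 = -1.5
ŷ2 = (0.9)·(-4) + (-0.4)·(-2) + (0.4)·(-4) + 1.2 = -3.2
errors² = [0.09, 1.44, 3.61]
MSE = 5.1400/3 = 1.7133

1.7133


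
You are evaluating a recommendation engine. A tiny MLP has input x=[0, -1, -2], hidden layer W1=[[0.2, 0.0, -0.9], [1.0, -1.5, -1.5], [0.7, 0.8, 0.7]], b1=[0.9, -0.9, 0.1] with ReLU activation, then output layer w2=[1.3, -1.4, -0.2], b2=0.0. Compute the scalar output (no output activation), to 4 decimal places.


z1[0] = (0.2)·(0) + (0.0)·(-1) + (-0.9)·(-2) + 0.9 = 2.7
z1[1] = (1.0)·(0) + (-1.5)·(-1) + (-1.5)·(-2) - 0.9 = 3.6
z1[2] = (0.7)·(0) + (0.8)·(-1) + (0.7)·(-2) + 0.1 = -2.1
h = ReLU(z1) = [2.7, 3.6, 0.0]
output = (1.3)·(2.7) + (-1.4)·(3.6) + (-0.2)·(0.0) + 0.0 = -1.53

-1.53


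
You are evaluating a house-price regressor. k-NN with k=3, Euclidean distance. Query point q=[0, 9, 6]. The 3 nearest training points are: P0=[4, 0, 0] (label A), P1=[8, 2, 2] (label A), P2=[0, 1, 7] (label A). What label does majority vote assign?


d(q,P0) = 11.5326  (label A)
d(q,P1) = 11.3578  (label A)
d(q,P2) = 8.0623  (label A)
Votes: A=3, B=0
Majority → A

A


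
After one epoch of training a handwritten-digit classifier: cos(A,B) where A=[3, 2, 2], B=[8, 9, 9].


A·B = 3·8 + 2·9 + 2·9 = 60
‖A‖ = √17 = 4.1231, ‖B‖ = √226 = 15.0333
cos = 60/(√17·√226) = 60/√3842 = 0.968

0.968


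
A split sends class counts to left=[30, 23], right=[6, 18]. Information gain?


Parent = [36, 41], H_parent = 0.997
H_left = 0.9874 (n=53), H_right = 0.8113 (n=24)
H_children = (53/77)·0.9874 + (24/77)·0.8113 = 0.9325
IG = 0.997 - 0.9325 = 0.0645

0.0645


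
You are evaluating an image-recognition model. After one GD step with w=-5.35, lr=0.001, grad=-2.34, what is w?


w_new = w - α·∇
= -5.35 - 0.001·-2.34
= -5.35 + 0.00234
= -5.34766

-5.34766


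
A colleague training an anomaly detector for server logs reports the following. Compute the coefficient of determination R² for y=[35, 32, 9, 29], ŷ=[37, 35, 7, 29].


ȳ = 26.25
SS_res = Σ(y-ŷ)² = 17
SS_tot = Σ(y-ȳ)² = 414.75
R² = 1 - SS_res/SS_tot = 1 - 0.041 = 0.959

0.959


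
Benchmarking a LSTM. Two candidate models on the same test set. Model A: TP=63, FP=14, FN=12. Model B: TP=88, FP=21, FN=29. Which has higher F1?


Model A: P=63/77=0.8182, R=63/75=0.84, F1=2PR/(P+R)=2TP/(2TP+FP+FN)=126/152=0.8289
Model B: P=88/109=0.8073, R=88/117=0.7521, F1=2PR/(P+R)=2TP/(2TP+FP+FN)=176/226=0.7788
0.8289 > 0.7788 → Model A

Model A


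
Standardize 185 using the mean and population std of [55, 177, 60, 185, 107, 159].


μ = 123.8333, σ = 53.0736
z = (185 - 123.8333)/53.0736 = 1.1525

1.1525


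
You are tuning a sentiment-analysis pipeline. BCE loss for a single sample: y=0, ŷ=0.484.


BCE = -[y·ln(p) + (1-y)·ln(1-p)]
= -0 - 1·ln(1-0.484)
= -ln(0.516) = 0.6616

0.6616


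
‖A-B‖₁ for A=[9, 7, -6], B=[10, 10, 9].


d = |9-10| + |7-10| + |-6-9|
  = 1 + 3 + 15
  = 19

19


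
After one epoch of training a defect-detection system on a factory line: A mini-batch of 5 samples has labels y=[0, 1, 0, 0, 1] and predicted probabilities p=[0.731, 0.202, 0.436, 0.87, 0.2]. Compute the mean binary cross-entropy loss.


L[0] = -ln(1-0.731) = -ln(0.269) = 1.313
L[1] = -ln(0.202) = 1.5995
L[2] = -ln(1-0.436) = -ln(0.564) = 0.5727
L[3] = -ln(1-0.87) = -ln(0.13) = 2.0402
L[4] = -ln(0.2) = 1.6094
mean = (1.313 + 1.5995 + 0.5727 + 2.0402 + 1.6094)/5 = 1.427

1.427


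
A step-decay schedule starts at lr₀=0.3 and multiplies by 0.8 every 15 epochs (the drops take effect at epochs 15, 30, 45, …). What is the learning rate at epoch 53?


n_drops = ⌊53/15⌋ = 3
lr = 0.3·0.8^3 = 0.3·0.512 = 0.1536

0.1536


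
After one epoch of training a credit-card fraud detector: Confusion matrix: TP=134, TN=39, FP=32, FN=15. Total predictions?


Total = TP + TN + FP + FN
= 134 + 39 + 32 + 15
= 220
(Predicted positive: 166, predicted negative: 54)

220


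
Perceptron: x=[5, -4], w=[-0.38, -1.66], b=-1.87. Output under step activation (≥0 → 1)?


z = (5)·(-0.38) + (-4)·(-1.66) - 1.87
  = 2.87
step(z) = 1 (z≥0)

1


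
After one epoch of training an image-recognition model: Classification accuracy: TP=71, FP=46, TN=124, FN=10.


Accuracy = (TP+TN)/(TP+TN+FP+FN)
= (71+124)/(251)
= 195/251 = 77.69%

77.69%


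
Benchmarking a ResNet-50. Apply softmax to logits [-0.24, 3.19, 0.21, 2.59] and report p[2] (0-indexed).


Exponentials: e^-0.24=0.7866, e^3.19=24.2884, e^0.21=1.2337, e^2.59=13.3298
Sum = 39.6385
Softmax = [0.0198, 0.6127, 0.0311, 0.3363]
p[2] = 1.2337/39.6385 = 0.0311

0.0311


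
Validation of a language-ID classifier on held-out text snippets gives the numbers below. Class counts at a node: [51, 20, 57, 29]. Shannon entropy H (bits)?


Probabilities: [51/157, 20/157, 57/157, 29/157] ≈ [0.3248, 0.1274, 0.3631, 0.1847]
H = -((51/157)·log₂(51/157) + (20/157)·log₂(20/157) + (57/157)·log₂(57/157) + (29/157)·log₂(29/157))
  = 1.8864 bits

1.8864 bits


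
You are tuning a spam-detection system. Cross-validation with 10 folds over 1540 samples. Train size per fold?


Fold size = 1540/10 = 154
Training per fold = 1540 - 154 = 1386

1386


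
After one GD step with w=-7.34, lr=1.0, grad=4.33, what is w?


w_new = w - α·∇
= -7.34 - 1.0·4.33
= -7.34 - 4.33
= -11.67

-11.67


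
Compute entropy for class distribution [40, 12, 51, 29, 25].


Probabilities: [40/157, 12/157, 51/157, 29/157, 25/157] ≈ [0.2548, 0.0764, 0.3248, 0.1847, 0.1592]
H = -((40/157)·log₂(40/157) + (12/157)·log₂(12/157) + (51/157)·log₂(51/157) + (29/157)·log₂(29/157) + (25/157)·log₂(25/157))
  = 2.1853 bits

2.1853 bits


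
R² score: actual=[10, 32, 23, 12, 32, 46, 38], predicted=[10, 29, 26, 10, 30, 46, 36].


ȳ = 27.5714
SS_res = Σ(y-ŷ)² = 30
SS_tot = Σ(y-ȳ)² = 1059.71
R² = 1 - SS_res/SS_tot = 1 - 0.0283 = 0.9717

0.9717


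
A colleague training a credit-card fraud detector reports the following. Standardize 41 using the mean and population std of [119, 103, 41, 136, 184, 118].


μ = 116.8333, σ = 42.4791
z = (41 - 116.8333)/42.4791 = -1.7852

-1.7852


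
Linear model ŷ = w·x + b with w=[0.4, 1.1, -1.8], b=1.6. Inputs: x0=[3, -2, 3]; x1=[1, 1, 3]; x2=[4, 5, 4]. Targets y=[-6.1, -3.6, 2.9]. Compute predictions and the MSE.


ŷ0 = (0.4)·(3) + (1.1)·(-2) + (-1.8)·(3) + 1.6 = -4.8
ŷ1 = (0.4)·(1) + (1.1)·(1) + (-1.8)·(3) + 1.6 = -2.3
ŷ2 = (0.4)·(4) + (1.1)·(5) + (-1.8)·(4) + 1.6 = 1.5
errors² = [1.69, 1.69, 1.96]
MSE = 5.3400/3 = 1.78

1.78


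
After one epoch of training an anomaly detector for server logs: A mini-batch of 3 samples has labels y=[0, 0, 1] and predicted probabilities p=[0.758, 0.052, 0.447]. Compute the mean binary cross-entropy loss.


L[0] = -ln(1-0.758) = -ln(0.242) = 1.4188
L[1] = -ln(1-0.052) = -ln(0.948) = 0.0534
L[2] = -ln(0.447) = 0.8052
mean = (1.4188 + 0.0534 + 0.8052)/3 = 0.7591

0.7591


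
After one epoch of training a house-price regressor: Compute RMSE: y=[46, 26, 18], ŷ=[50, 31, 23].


MSE = 66/3 = 22
RMSE = √(66/3) = 4.6904

4.6904


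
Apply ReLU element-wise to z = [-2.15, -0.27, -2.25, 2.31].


ReLU(-2.15) = max(0, -2.15) = 0.0
ReLU(-0.27) = max(0, -0.27) = 0.0
ReLU(-2.25) = max(0, -2.25) = 0.0
ReLU(2.31) = max(0, 2.31) = 2.31
result = [0.0, 0.0, 0.0, 2.31]

[0.0, 0.0, 0.0, 2.31]


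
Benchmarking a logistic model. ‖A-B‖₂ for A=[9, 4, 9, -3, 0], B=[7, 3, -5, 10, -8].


d = √((9-7)² + (4-3)² + (9+ 5)² + (-3-10)² + (0+ 8)²)
  = √(4 + 1 + 196 + 169 + 64)
  = √434 = 20.8327

20.8327


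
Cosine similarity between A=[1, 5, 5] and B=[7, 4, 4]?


A·B = 1·7 + 5·4 + 5·4 = 47
‖A‖ = √51 = 7.1414, ‖B‖ = √81 = 9
cos = 47/(√51·√81) = 47/√4131 = 0.7313

0.7313


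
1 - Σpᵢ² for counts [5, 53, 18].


Probabilities: [5/76, 53/76, 18/76] ≈ [0.0658, 0.6974, 0.2368]
Σpᵢ² = (25 + 2809 + 324)/76² = 3158/5776
Gini = 1 - Σpᵢ² = 1 - 3158/5776 = 0.4533

0.4533


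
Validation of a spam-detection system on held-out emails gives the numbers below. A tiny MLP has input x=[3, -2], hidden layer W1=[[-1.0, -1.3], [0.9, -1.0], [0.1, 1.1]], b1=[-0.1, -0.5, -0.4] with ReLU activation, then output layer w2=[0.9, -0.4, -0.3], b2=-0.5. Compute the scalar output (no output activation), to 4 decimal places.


z1[0] = (-1.0)·(3) + (-1.3)·(-2) - 0.1 = -0.5
z1[1] = (0.9)·(3) + (-1.0)·(-2) - 0.5 = 4.2
z1[2] = (0.1)·(3) + (1.1)·(-2) - 0.4 = -2.3
h = ReLU(z1) = [0.0, 4.2, 0.0]
output = (0.9)·(0.0) + (-0.4)·(4.2) + (-0.3)·(0.0) - 0.5 = -2.18

-2.18


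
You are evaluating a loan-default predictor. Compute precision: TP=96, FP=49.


Precision = TP/(TP+FP)
= 96/(96+49)
= 96/145 = 66.21%

66.21%


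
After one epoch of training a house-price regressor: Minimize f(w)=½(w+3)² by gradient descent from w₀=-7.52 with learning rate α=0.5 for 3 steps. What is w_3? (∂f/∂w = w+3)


step 1: grad = -7.52+3 = -4.52; w = -7.52 - 0.5·(-4.52) = -5.26
step 2: grad = -5.26+3 = -2.26; w = -5.26 - 0.5·(-2.26) = -4.13
step 3: grad = -4.13+3 = -1.13; w = -4.13 - 0.5·(-1.13) = -3.565

-3.565


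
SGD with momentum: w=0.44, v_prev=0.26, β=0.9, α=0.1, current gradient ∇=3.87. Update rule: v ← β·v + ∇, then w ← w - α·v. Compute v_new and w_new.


v_new = 0.9·0.26 + 3.87 = 0.234 + 3.87 = 4.104
w_new = 0.44 - 0.1·4.104 = 0.44 - 0.4104 = 0.0296

v_new=4.104, w_new=0.0296


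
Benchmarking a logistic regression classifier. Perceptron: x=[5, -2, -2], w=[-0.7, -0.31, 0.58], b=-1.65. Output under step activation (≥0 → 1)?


z = (5)·(-0.7) + (-2)·(-0.31) + (-2)·(0.58) - 1.65
  = -5.69
step(z) = 0 (z<0)

0


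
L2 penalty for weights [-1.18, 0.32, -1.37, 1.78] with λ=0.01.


‖w‖₂² = (-1.18)² + (0.32)² + (-1.37)² + (1.78)²
     = 1.3924 + 0.1024 + 1.8769 + 3.1684
     = 6.5401
λ·‖w‖₂² = 0.01·6.5401 = 0.065401

0.065401


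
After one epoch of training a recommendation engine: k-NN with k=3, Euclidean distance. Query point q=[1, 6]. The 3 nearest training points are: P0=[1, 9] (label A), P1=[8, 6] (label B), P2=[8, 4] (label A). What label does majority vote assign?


d(q,P0) = 3.0  (label A)
d(q,P1) = 7.0  (label B)
d(q,P2) = 7.2801  (label A)
Votes: A=2, B=1
Majority → A

A


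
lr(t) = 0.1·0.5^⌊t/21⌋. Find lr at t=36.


n_drops = ⌊36/21⌋ = 1
lr = 0.1·0.5^1 = 0.1·0.5 = 0.05

0.05


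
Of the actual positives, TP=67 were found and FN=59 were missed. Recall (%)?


Recall = TP/(TP+FN)
= 67/(67+59)
= 67/126 = 53.17%

53.17%


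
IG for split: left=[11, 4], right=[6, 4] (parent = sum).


Parent = [17, 8], H_parent = 0.9044
H_left = 0.8366 (n=15), H_right = 0.971 (n=10)
H_children = (15/25)·0.8366 + (10/25)·0.971 = 0.8904
IG = 0.9044 - 0.8904 = 0.014

0.014


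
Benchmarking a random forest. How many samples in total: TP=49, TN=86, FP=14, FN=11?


Total = TP + TN + FP + FN
= 49 + 86 + 14 + 11
= 160
(Predicted positive: 63, predicted negative: 97)

160


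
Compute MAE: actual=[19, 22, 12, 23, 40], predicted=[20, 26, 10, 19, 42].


Absolute errors: |19-20|=1, |22-26|=4, |12-10|=2, |23-19|=4, |40-42|=2
Sum = 13
MAE = 13/5 = 13/5

13/5


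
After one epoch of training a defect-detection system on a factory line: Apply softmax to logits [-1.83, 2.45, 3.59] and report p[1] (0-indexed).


Exponentials: e^-1.83=0.1604, e^2.45=11.5883, e^3.59=36.2341
Sum = 47.9828
Softmax = [0.0033, 0.2415, 0.7551]
p[1] = 11.5883/47.9828 = 0.2415

0.2415


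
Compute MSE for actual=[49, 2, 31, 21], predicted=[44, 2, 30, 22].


Squared errors: (49-44)²=25, (2-2)²=0, (31-30)²=1, (21-22)²=1
Sum = 27
MSE = 27/4 = 27/4

27/4


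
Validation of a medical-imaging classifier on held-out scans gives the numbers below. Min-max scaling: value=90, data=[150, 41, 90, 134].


min=41, max=150
(90-41)/(150-41) = 49/109 = 0.4495

0.4495


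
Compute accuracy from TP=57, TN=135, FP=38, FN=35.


Accuracy = (TP+TN)/(TP+TN+FP+FN)
= (57+135)/(265)
= 192/265 = 72.45%

72.45%


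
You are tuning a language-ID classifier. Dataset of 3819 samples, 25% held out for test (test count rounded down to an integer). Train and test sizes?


Test = ⌊3819·25/100⌋ = 954
Train = 3819 - 954 = 2865

Train: 2865, Test: 954


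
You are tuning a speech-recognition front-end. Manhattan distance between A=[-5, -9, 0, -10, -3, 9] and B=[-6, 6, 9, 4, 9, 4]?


d = |-5+ 6| + |-9-6| + |0-9| + |-10-4| + |-3-9| + |9-4|
  = 1 + 15 + 9 + 14 + 12 + 5
  = 56

56


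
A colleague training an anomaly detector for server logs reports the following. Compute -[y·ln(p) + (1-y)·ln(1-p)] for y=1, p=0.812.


BCE = -[y·ln(p) + (1-y)·ln(1-p)]
= -1·ln(0.812) - 0
= -ln(0.812) = 0.2083

0.2083


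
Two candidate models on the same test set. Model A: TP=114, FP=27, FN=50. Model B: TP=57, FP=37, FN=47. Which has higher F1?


Model A: P=114/141=0.8085, R=114/164=0.6951, F1=2PR/(P+R)=2TP/(2TP+FP+FN)=228/305=0.7475
Model B: P=57/94=0.6064, R=57/104=0.5481, F1=2PR/(P+R)=2TP/(2TP+FP+FN)=114/198=0.5758
0.7475 > 0.5758 → Model A

Model A


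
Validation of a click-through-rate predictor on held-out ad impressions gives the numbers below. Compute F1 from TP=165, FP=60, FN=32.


Precision = 165/225 = 0.7333
Recall = 165/197 = 0.8376
F1 = 2·P·R/(P+R) = 2·TP/(2·TP+FP+FN) = 330/(330+60+32) = 330/422 = 0.782

0.782


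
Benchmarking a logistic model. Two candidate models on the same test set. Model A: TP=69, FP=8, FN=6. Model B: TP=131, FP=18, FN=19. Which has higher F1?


Model A: P=69/77=0.8961, R=69/75=0.92, F1=2PR/(P+R)=2TP/(2TP+FP+FN)=138/152=0.9079
Model B: P=131/149=0.8792, R=131/150=0.8733, F1=2PR/(P+R)=2TP/(2TP+FP+FN)=262/299=0.8763
0.9079 > 0.8763 → Model A

Model A


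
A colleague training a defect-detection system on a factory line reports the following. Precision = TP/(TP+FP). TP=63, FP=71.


Precision = TP/(TP+FP)
= 63/(63+71)
= 63/134 = 47.01%

47.01%


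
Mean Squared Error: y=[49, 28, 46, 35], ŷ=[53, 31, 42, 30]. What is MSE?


Squared errors: (49-53)²=16, (28-31)²=9, (46-42)²=16, (35-30)²=25
Sum = 66
MSE = 66/4 = 33/2

33/2


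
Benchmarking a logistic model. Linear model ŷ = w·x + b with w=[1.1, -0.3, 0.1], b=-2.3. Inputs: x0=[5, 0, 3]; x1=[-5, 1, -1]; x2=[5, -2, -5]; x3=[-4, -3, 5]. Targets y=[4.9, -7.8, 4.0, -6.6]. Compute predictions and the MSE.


ŷ0 = (1.1)·(5) + (-0.3)·(0) + (0.1)·(3) - 2.3 = 3.5
ŷ1 = (1.1)·(-5) + (-0.3)·(1) + (0.1)·(-1) - 2.3 = -8.2
ŷ2 = (1.1)·(5) + (-0.3)·(-2) + (0.1)·(-5) - 2.3 = 3.3
ŷ3 = (1.1)·(-4) + (-0.3)·(-3) + (0.1)·(5) - 2.3 = -5.3
errors² = [1.96, 0.16, 0.49, 1.69]
MSE = 4.3000/4 = 1.075

1.075


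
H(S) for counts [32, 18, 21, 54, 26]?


Probabilities: [32/151, 18/151, 21/151, 54/151, 26/151] ≈ [0.2119, 0.1192, 0.1391, 0.3576, 0.1722]
H = -((32/151)·log₂(32/151) + (18/151)·log₂(18/151) + (21/151)·log₂(21/151) + (54/151)·log₂(54/151) + (26/151)·log₂(26/151))
  = 2.2035 bits

2.2035 bits


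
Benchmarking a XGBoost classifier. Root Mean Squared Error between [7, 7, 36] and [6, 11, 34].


MSE = 21/3 = 7
RMSE = √(21/3) = 2.6458

2.6458


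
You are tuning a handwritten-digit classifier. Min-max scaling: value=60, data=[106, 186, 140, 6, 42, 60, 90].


min=6, max=186
(60-6)/(186-6) = 54/180 = 0.3

0.3


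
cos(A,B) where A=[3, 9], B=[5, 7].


A·B = 3·5 + 9·7 = 78
‖A‖ = √90 = 9.4868, ‖B‖ = √74 = 8.6023
cos = 78/(√90·√74) = 78/√6660 = 0.9558

0.9558


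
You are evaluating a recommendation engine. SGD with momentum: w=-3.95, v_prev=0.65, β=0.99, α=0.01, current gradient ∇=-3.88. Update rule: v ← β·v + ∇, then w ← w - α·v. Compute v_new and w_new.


v_new = 0.99·0.65 - 3.88 = 0.6435 - 3.88 = -3.2365
w_new = -3.95 - 0.01·-3.2365 = -3.95 + 0.032365 = -3.917635

v_new=-3.2365, w_new=-3.917635


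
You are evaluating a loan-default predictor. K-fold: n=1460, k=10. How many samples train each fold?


Fold size = 1460/10 = 146
Training per fold = 1460 - 146 = 1314

1314


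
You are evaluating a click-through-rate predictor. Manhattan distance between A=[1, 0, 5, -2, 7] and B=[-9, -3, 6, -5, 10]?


d = |1+ 9| + |0+ 3| + |5-6| + |-2+ 5| + |7-10|
  = 10 + 3 + 1 + 3 + 3
  = 20

20


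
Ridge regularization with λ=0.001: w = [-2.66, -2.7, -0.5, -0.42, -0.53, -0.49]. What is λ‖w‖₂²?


‖w‖₂² = (-2.66)² + (-2.7)² + (-0.5)² + (-0.42)² + (-0.53)² + (-0.49)²
     = 7.0756 + 7.29 + 0.25 + 0.1764 + 0.2809 + 0.2401
     = 15.313
λ·‖w‖₂² = 0.001·15.313 = 0.015313

0.015313


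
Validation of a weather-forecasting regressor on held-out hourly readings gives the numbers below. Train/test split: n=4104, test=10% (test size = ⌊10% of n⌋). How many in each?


Test = ⌊4104·10/100⌋ = 410
Train = 4104 - 410 = 3694

Train: 3694, Test: 410


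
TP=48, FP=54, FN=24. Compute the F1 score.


Precision = 48/102 = 0.4706
Recall = 48/72 = 0.6667
F1 = 2·P·R/(P+R) = 2·TP/(2·TP+FP+FN) = 96/(96+54+24) = 96/174 = 0.5517

0.5517


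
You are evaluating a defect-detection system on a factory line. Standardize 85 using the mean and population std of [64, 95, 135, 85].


μ = 94.75, σ = 25.7912
z = (85 - 94.75)/25.7912 = -0.378

-0.378


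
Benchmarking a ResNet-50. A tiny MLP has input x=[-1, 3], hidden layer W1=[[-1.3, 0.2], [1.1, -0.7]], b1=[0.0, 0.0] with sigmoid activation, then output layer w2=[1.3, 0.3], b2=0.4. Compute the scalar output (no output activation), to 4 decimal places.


z1[0] = (-1.3)·(-1) + (0.2)·(3) + 0.0 = 1.9
z1[1] = (1.1)·(-1) + (-0.7)·(3) + 0.0 = -3.2
h = sigmoid(z1) = [0.8699, 0.0392]
output = (1.3)·(0.8699) + (0.3)·(0.0392) + 0.4 = 1.5426

1.5426


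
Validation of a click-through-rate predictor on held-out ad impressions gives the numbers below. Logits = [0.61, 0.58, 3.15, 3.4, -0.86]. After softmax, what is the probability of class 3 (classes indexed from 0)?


Exponentials: e^0.61=1.8404, e^0.58=1.786, e^3.15=23.3361, e^3.4=29.9641, e^-0.86=0.4232
Sum = 57.3498
Softmax = [0.0321, 0.0311, 0.4069, 0.5225, 0.0074]
p[3] = 29.9641/57.3498 = 0.5225

0.5225


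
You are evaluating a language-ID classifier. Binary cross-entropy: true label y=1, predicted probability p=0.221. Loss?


BCE = -[y·ln(p) + (1-y)·ln(1-p)]
= -1·ln(0.221) - 0
= -ln(0.221) = 1.5096

1.5096


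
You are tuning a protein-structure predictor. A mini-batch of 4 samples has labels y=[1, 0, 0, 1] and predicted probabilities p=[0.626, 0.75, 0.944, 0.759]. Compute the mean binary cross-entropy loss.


L[0] = -ln(0.626) = 0.4684
L[1] = -ln(1-0.75) = -ln(0.25) = 1.3863
L[2] = -ln(1-0.944) = -ln(0.056) = 2.8824
L[3] = -ln(0.759) = 0.2758
mean = (0.4684 + 1.3863 + 2.8824 + 0.2758)/4 = 1.2532

1.2532


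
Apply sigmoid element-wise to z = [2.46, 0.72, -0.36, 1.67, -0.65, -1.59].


σ(2.46) = 1/(1+e^-2.46) = 0.9213
σ(0.72) = 1/(1+e^-0.72) = 0.6726
σ(-0.36) = 1/(1+e^0.36) = 0.411
σ(1.67) = 1/(1+e^-1.67) = 0.8416
σ(-0.65) = 1/(1+e^0.65) = 0.343
σ(-1.59) = 1/(1+e^1.59) = 0.1694
result = [0.9213, 0.6726, 0.411, 0.8416, 0.343, 0.1694]

[0.9213, 0.6726, 0.411, 0.8416, 0.343, 0.1694]


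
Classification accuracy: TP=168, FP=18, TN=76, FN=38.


Accuracy = (TP+TN)/(TP+TN+FP+FN)
= (168+76)/(300)
= 244/300 = 81.33%

81.33%


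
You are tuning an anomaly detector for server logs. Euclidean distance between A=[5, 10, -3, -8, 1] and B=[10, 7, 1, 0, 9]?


d = √((5-10)² + (10-7)² + (-3-1)² + (-8-0)² + (1-9)²)
  = √(25 + 9 + 16 + 64 + 64)
  = √178 = 13.3417

13.3417


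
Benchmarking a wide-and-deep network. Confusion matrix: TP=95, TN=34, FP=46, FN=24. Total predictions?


Total = TP + TN + FP + FN
= 95 + 34 + 46 + 24
= 199
(Predicted positive: 141, predicted negative: 58)

199


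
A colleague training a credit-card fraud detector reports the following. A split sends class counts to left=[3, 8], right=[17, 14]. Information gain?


Parent = [20, 22], H_parent = 0.9984
H_left = 0.8454 (n=11), H_right = 0.9932 (n=31)
H_children = (11/42)·0.8454 + (31/42)·0.9932 = 0.9545
IG = 0.9984 - 0.9545 = 0.0439

0.0439


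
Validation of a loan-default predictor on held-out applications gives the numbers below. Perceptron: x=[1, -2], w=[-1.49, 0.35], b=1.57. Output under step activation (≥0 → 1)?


z = (1)·(-1.49) + (-2)·(0.35) + 1.57
  = -0.62
step(z) = 0 (z<0)

0


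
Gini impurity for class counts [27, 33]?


Probabilities: [27/60, 33/60] ≈ [0.45, 0.55]
Σpᵢ² = (729 + 1089)/60² = 1818/3600
Gini = 1 - Σpᵢ² = 1 - 1818/3600 = 0.495

0.495


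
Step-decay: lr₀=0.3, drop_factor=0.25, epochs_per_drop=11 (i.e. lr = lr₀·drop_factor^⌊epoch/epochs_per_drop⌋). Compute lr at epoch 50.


n_drops = ⌊50/11⌋ = 4
lr = 0.3·0.25^4 = 0.3·0.00390625 = 0.001171875

0.001171875


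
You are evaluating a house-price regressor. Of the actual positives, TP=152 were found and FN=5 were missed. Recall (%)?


Recall = TP/(TP+FN)
= 152/(152+5)
= 152/157 = 96.82%

96.82%


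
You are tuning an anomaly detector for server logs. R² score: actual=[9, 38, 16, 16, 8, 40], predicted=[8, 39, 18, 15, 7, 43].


ȳ = 21.1667
SS_res = Σ(y-ŷ)² = 17
SS_tot = Σ(y-ȳ)² = 1012.83
R² = 1 - SS_res/SS_tot = 1 - 0.0168 = 0.9832

0.9832


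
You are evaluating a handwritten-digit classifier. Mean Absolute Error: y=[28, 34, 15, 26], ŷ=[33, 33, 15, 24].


Absolute errors: |28-33|=5, |34-33|=1, |15-15|=0, |26-24|=2
Sum = 8
MAE = 8/4 = 2

2


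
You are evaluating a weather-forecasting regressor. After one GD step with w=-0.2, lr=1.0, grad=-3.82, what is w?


w_new = w - α·∇
= -0.2 - 1.0·-3.82
= -0.2 + 3.82
= 3.62

3.62


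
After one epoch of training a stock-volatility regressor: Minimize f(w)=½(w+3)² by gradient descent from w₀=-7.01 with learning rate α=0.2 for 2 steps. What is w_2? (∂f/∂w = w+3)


step 1: grad = -7.01+3 = -4.01; w = -7.01 - 0.2·(-4.01) = -6.208
step 2: grad = -6.208+3 = -3.208; w = -6.208 - 0.2·(-3.208) = -5.5664

-5.5664


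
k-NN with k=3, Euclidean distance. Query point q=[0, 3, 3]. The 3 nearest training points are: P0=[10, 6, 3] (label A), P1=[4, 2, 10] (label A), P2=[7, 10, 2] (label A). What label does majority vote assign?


d(q,P0) = 10.4403  (label A)
d(q,P1) = 8.124  (label A)
d(q,P2) = 9.9499  (label A)
Votes: A=3, B=0
Majority → A

A


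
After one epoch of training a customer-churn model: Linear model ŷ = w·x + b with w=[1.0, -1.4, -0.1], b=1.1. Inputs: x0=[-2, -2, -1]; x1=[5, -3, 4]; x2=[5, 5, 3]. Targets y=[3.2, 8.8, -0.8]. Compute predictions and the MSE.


ŷ0 = (1.0)·(-2) + (-1.4)·(-2) + (-0.1)·(-1) + 1.1 = 2.0
ŷ1 = (1.0)·(5) + (-1.4)·(-3) + (-0.1)·(4) + 1.1 = 9.9
ŷ2 = (1.0)·(5) + (-1.4)·(5) + (-0.1)·(3) + 1.1 = -1.2
errors² = [1.44, 1.21, 0.16]
MSE = 2.8100/3 = 0.9367

0.9367


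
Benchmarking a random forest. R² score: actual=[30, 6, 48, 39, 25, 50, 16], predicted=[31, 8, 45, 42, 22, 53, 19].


ȳ = 30.5714
SS_res = Σ(y-ŷ)² = 50
SS_tot = Σ(y-ȳ)² = 1599.71
R² = 1 - SS_res/SS_tot = 1 - 0.0313 = 0.9687

0.9687


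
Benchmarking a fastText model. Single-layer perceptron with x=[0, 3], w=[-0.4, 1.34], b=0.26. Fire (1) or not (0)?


z = (0)·(-0.4) + (3)·(1.34) + 0.26
  = 4.28
step(z) = 1 (z≥0)

1


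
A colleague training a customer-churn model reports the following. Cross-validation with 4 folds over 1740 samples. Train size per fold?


Fold size = 1740/4 = 435
Training per fold = 1740 - 435 = 1305

1305


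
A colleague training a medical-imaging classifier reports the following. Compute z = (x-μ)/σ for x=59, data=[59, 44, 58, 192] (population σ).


μ = 88.25, σ = 60.1929
z = (59 - 88.25)/60.1929 = -0.4859

-0.4859


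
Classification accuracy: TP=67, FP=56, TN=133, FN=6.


Accuracy = (TP+TN)/(TP+TN+FP+FN)
= (67+133)/(262)
= 200/262 = 76.34%

76.34%


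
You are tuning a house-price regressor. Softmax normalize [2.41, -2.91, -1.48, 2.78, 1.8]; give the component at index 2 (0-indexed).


Exponentials: e^2.41=11.134, e^-2.91=0.0545, e^-1.48=0.2276, e^2.78=16.119, e^1.8=6.0496
Sum = 33.5847
Softmax = [0.3315, 0.0016, 0.0068, 0.48, 0.1801]
p[2] = 0.2276/33.5847 = 0.0068

0.0068


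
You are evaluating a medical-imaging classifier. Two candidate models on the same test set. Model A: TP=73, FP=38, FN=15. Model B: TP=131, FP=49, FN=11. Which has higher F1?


Model A: P=73/111=0.6577, R=73/88=0.8295, F1=2PR/(P+R)=2TP/(2TP+FP+FN)=146/199=0.7337
Model B: P=131/180=0.7278, R=131/142=0.9225, F1=2PR/(P+R)=2TP/(2TP+FP+FN)=262/322=0.8137
0.7337 < 0.8137 → Model B

Model B


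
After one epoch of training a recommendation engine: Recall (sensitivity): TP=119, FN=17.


Recall = TP/(TP+FN)
= 119/(119+17)
= 119/136 = 87.5%

87.5%


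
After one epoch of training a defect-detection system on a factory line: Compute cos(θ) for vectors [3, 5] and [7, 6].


A·B = 3·7 + 5·6 = 51
‖A‖ = √34 = 5.831, ‖B‖ = √85 = 9.2195
cos = 51/(√34·√85) = 51/√2890 = 0.9487

0.9487


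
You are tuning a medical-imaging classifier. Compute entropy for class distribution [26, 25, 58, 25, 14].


Probabilities: [26/148, 25/148, 58/148, 25/148, 14/148] ≈ [0.1757, 0.1689, 0.3919, 0.1689, 0.0946]
H = -((26/148)·log₂(26/148) + (25/148)·log₂(25/148) + (58/148)·log₂(58/148) + (25/148)·log₂(25/148) + (14/148)·log₂(14/148))
  = 2.159 bits

2.159 bits


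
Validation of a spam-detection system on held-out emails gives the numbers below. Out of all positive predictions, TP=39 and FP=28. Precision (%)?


Precision = TP/(TP+FP)
= 39/(39+28)
= 39/67 = 58.21%

58.21%


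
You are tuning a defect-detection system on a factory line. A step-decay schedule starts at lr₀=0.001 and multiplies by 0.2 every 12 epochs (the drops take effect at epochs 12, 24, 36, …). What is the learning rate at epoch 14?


n_drops = ⌊14/12⌋ = 1
lr = 0.001·0.2^1 = 0.001·0.2 = 0.0002

0.0002


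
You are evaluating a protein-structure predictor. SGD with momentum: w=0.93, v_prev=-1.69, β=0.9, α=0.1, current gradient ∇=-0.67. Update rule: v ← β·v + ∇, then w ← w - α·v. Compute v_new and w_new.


v_new = 0.9·-1.69 - 0.67 = -1.521 - 0.67 = -2.191
w_new = 0.93 - 0.1·-2.191 = 0.93 + 0.2191 = 1.1491

v_new=-2.191, w_new=1.1491


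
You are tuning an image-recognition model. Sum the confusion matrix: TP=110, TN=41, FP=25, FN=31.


Total = TP + TN + FP + FN
= 110 + 41 + 25 + 31
= 207
(Predicted positive: 135, predicted negative: 72)

207


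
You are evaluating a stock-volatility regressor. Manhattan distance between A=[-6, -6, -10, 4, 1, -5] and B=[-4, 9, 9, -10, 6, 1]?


d = |-6+ 4| + |-6-9| + |-10-9| + |4+ 10| + |1-6| + |-5-1|
  = 2 + 15 + 19 + 14 + 5 + 6
  = 61

61


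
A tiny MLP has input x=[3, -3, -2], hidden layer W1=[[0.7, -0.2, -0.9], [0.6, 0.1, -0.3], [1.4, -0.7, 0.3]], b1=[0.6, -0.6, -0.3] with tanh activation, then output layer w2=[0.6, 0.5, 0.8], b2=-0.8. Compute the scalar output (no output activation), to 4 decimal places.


z1[0] = (0.7)·(3) + (-0.2)·(-3) + (-0.9)·(-2) + 0.6 = 5.1
z1[1] = (0.6)·(3) + (0.1)·(-3) + (-0.3)·(-2) - 0.6 = 1.5
z1[2] = (1.4)·(3) + (-0.7)·(-3) + (0.3)·(-2) - 0.3 = 5.4
h = tanh(z1) = [0.9999, 0.9051, 1.0]
output = (0.6)·(0.9999) + (0.5)·(0.9051) + (0.8)·(1.0) - 0.8 = 1.0525

1.0525


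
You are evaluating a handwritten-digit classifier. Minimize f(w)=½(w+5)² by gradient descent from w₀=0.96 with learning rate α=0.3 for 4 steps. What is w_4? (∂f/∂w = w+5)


step 1: grad = 0.96+5 = 5.96; w = 0.96 - 0.3·(5.96) = -0.828
step 2: grad = -0.828+5 = 4.172; w = -0.828 - 0.3·(4.172) = -2.0796
step 3: grad = -2.0796+5 = 2.9204; w = -2.0796 - 0.3·(2.9204) = -2.95572
step 4: grad = -2.95572+5 = 2.04428; w = -2.95572 - 0.3·(2.04428) = -3.569004

-3.569004


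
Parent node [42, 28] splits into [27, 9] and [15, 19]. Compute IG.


Parent = [42, 28], H_parent = 0.971
H_left = 0.8113 (n=36), H_right = 0.99 (n=34)
H_children = (36/70)·0.8113 + (34/70)·0.99 = 0.8981
IG = 0.971 - 0.8981 = 0.0729

0.0729


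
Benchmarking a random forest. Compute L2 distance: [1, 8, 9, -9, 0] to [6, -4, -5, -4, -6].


d = √((1-6)² + (8+ 4)² + (9+ 5)² + (-9+ 4)² + (0+ 6)²)
  = √(25 + 144 + 196 + 25 + 36)
  = √426 = 20.6398

20.6398


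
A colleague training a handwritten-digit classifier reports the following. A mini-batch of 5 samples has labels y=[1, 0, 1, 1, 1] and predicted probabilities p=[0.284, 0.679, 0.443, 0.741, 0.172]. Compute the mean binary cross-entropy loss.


L[0] = -ln(0.284) = 1.2588
L[1] = -ln(1-0.679) = -ln(0.321) = 1.1363
L[2] = -ln(0.443) = 0.8142
L[3] = -ln(0.741) = 0.2998
L[4] = -ln(0.172) = 1.7603
mean = (1.2588 + 1.1363 + 0.8142 + 0.2998 + 1.7603)/5 = 1.0539

1.0539


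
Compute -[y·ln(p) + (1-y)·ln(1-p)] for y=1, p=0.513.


BCE = -[y·ln(p) + (1-y)·ln(1-p)]
= -1·ln(0.513) - 0
= -ln(0.513) = 0.6675

0.6675


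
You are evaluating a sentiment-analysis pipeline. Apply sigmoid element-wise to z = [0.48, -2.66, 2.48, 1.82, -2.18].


σ(0.48) = 1/(1+e^-0.48) = 0.6177
σ(-2.66) = 1/(1+e^2.66) = 0.0654
σ(2.48) = 1/(1+e^-2.48) = 0.9227
σ(1.82) = 1/(1+e^-1.82) = 0.8606
σ(-2.18) = 1/(1+e^2.18) = 0.1016
result = [0.6177, 0.0654, 0.9227, 0.8606, 0.1016]

[0.6177, 0.0654, 0.9227, 0.8606, 0.1016]


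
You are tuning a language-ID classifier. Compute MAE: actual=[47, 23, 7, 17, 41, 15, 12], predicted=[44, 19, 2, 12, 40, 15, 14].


Absolute errors: |47-44|=3, |23-19|=4, |7-2|=5, |17-12|=5, |41-40|=1, |15-15|=0, |12-14|=2
Sum = 20
MAE = 20/7 = 20/7

20/7


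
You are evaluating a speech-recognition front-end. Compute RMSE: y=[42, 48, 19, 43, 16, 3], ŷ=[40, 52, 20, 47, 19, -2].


MSE = 71/6 = 11.8333
RMSE = √(71/6) = 3.44

3.44


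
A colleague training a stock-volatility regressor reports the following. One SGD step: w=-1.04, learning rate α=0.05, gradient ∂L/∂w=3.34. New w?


w_new = w - α·∇
= -1.04 - 0.05·3.34
= -1.04 - 0.167
= -1.207

-1.207


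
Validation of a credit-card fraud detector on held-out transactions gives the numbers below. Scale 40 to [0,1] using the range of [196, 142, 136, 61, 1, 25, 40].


min=1, max=196
(40-1)/(196-1) = 39/195 = 0.2

0.2


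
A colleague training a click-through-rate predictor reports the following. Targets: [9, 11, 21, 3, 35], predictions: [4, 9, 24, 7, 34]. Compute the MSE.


Squared errors: (9-4)²=25, (11-9)²=4, (21-24)²=9, (3-7)²=16, (35-34)²=1
Sum = 55
MSE = 55/5 = 11

11


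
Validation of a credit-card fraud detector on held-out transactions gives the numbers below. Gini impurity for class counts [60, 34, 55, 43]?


Probabilities: [60/192, 34/192, 55/192, 43/192] ≈ [0.3125, 0.1771, 0.2865, 0.224]
Σpᵢ² = (3600 + 1156 + 3025 + 1849)/192² = 9630/36864
Gini = 1 - Σpᵢ² = 1 - 9630/36864 = 0.7388

0.7388


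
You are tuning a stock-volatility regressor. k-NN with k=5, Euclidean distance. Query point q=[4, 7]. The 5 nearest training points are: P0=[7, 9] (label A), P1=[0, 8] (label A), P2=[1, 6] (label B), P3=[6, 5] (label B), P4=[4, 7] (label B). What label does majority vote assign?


d(q,P0) = 3.6056  (label A)
d(q,P1) = 4.1231  (label A)
d(q,P2) = 3.1623  (label B)
d(q,P3) = 2.8284  (label B)
d(q,P4) = 0.0  (label B)
Votes: A=2, B=3
Majority → B

B


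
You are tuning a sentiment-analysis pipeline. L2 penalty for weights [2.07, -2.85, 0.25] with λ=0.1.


‖w‖₂² = (2.07)² + (-2.85)² + (0.25)²
     = 4.2849 + 8.1225 + 0.0625
     = 12.4699
λ·‖w‖₂² = 0.1·12.4699 = 1.24699

1.24699


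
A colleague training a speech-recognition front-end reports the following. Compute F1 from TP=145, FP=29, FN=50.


Precision = 145/174 = 0.8333
Recall = 145/195 = 0.7436
F1 = 2·P·R/(P+R) = 2·TP/(2·TP+FP+FN) = 290/(290+29+50) = 290/369 = 0.7859

0.7859


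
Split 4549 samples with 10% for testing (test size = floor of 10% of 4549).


Test = ⌊4549·10/100⌋ = 454
Train = 4549 - 454 = 4095

Train: 4095, Test: 454


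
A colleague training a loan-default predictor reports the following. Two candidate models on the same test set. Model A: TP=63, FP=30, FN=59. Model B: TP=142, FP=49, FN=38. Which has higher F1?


Model A: P=63/93=0.6774, R=63/122=0.5164, F1=2PR/(P+R)=2TP/(2TP+FP+FN)=126/215=0.586
Model B: P=142/191=0.7435, R=142/180=0.7889, F1=2PR/(P+R)=2TP/(2TP+FP+FN)=284/371=0.7655
0.586 < 0.7655 → Model B

Model B


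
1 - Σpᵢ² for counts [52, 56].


Probabilities: [52/108, 56/108] ≈ [0.4815, 0.5185]
Σpᵢ² = (2704 + 3136)/108² = 5840/11664
Gini = 1 - Σpᵢ² = 1 - 5840/11664 = 0.4993

0.4993


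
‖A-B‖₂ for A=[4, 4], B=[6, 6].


d = √((4-6)² + (4-6)²)
  = √(4 + 4)
  = √8 = 2.8284

2.8284


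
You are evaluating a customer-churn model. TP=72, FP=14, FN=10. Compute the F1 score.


Precision = 72/86 = 0.8372
Recall = 72/82 = 0.878
F1 = 2·P·R/(P+R) = 2·TP/(2·TP+FP+FN) = 144/(144+14+10) = 144/168 = 0.8571

0.8571


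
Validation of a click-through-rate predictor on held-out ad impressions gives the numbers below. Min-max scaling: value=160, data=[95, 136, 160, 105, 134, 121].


min=95, max=160
(160-95)/(160-95) = 65/65 = 1.0

1.0


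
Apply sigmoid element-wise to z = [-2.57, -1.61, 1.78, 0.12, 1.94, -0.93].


σ(-2.57) = 1/(1+e^2.57) = 0.0711
σ(-1.61) = 1/(1+e^1.61) = 0.1666
σ(1.78) = 1/(1+e^-1.78) = 0.8557
σ(0.12) = 1/(1+e^-0.12) = 0.53
σ(1.94) = 1/(1+e^-1.94) = 0.8744
σ(-0.93) = 1/(1+e^0.93) = 0.2829
result = [0.0711, 0.1666, 0.8557, 0.53, 0.8744, 0.2829]

[0.0711, 0.1666, 0.8557, 0.53, 0.8744, 0.2829]
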